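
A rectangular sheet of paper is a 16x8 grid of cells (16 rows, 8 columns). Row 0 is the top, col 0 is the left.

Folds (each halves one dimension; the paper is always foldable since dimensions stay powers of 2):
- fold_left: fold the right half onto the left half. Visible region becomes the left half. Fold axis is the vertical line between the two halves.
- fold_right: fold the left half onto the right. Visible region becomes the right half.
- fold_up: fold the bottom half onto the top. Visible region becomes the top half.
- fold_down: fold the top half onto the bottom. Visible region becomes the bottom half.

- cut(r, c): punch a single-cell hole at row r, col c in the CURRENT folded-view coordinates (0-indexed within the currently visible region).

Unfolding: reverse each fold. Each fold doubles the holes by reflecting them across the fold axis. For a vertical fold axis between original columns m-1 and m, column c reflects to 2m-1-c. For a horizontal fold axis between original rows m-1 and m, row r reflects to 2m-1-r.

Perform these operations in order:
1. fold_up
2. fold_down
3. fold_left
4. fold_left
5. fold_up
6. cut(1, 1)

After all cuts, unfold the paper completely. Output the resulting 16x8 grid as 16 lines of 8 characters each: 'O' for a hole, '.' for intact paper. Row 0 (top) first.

Op 1 fold_up: fold axis h@8; visible region now rows[0,8) x cols[0,8) = 8x8
Op 2 fold_down: fold axis h@4; visible region now rows[4,8) x cols[0,8) = 4x8
Op 3 fold_left: fold axis v@4; visible region now rows[4,8) x cols[0,4) = 4x4
Op 4 fold_left: fold axis v@2; visible region now rows[4,8) x cols[0,2) = 4x2
Op 5 fold_up: fold axis h@6; visible region now rows[4,6) x cols[0,2) = 2x2
Op 6 cut(1, 1): punch at orig (5,1); cuts so far [(5, 1)]; region rows[4,6) x cols[0,2) = 2x2
Unfold 1 (reflect across h@6): 2 holes -> [(5, 1), (6, 1)]
Unfold 2 (reflect across v@2): 4 holes -> [(5, 1), (5, 2), (6, 1), (6, 2)]
Unfold 3 (reflect across v@4): 8 holes -> [(5, 1), (5, 2), (5, 5), (5, 6), (6, 1), (6, 2), (6, 5), (6, 6)]
Unfold 4 (reflect across h@4): 16 holes -> [(1, 1), (1, 2), (1, 5), (1, 6), (2, 1), (2, 2), (2, 5), (2, 6), (5, 1), (5, 2), (5, 5), (5, 6), (6, 1), (6, 2), (6, 5), (6, 6)]
Unfold 5 (reflect across h@8): 32 holes -> [(1, 1), (1, 2), (1, 5), (1, 6), (2, 1), (2, 2), (2, 5), (2, 6), (5, 1), (5, 2), (5, 5), (5, 6), (6, 1), (6, 2), (6, 5), (6, 6), (9, 1), (9, 2), (9, 5), (9, 6), (10, 1), (10, 2), (10, 5), (10, 6), (13, 1), (13, 2), (13, 5), (13, 6), (14, 1), (14, 2), (14, 5), (14, 6)]

Answer: ........
.OO..OO.
.OO..OO.
........
........
.OO..OO.
.OO..OO.
........
........
.OO..OO.
.OO..OO.
........
........
.OO..OO.
.OO..OO.
........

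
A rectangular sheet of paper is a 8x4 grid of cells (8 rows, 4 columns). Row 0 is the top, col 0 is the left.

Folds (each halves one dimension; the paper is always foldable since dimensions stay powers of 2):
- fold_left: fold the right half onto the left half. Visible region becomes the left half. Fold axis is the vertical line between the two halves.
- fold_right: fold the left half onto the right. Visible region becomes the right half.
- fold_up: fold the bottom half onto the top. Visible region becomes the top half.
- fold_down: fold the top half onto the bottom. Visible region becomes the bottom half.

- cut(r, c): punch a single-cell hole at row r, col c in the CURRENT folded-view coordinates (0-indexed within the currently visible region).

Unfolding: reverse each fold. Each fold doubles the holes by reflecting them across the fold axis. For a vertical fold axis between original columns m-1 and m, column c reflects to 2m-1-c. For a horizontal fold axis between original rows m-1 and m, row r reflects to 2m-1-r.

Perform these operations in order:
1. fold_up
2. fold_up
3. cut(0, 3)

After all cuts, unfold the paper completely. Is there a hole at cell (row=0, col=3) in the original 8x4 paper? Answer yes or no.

Op 1 fold_up: fold axis h@4; visible region now rows[0,4) x cols[0,4) = 4x4
Op 2 fold_up: fold axis h@2; visible region now rows[0,2) x cols[0,4) = 2x4
Op 3 cut(0, 3): punch at orig (0,3); cuts so far [(0, 3)]; region rows[0,2) x cols[0,4) = 2x4
Unfold 1 (reflect across h@2): 2 holes -> [(0, 3), (3, 3)]
Unfold 2 (reflect across h@4): 4 holes -> [(0, 3), (3, 3), (4, 3), (7, 3)]
Holes: [(0, 3), (3, 3), (4, 3), (7, 3)]

Answer: yes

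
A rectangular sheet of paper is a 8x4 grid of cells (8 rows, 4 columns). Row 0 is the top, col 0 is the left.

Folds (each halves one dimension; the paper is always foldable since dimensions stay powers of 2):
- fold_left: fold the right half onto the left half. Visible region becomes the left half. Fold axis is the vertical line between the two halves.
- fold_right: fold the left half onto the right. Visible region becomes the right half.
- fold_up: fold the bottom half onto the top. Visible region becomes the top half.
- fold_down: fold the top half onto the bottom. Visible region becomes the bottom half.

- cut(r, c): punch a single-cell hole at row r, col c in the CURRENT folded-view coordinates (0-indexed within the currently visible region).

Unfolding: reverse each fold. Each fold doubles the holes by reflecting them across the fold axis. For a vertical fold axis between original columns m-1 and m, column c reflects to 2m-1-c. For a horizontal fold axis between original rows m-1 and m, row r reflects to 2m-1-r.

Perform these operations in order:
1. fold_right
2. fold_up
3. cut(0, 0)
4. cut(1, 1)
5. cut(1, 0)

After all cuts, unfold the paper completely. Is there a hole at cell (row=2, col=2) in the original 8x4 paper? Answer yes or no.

Op 1 fold_right: fold axis v@2; visible region now rows[0,8) x cols[2,4) = 8x2
Op 2 fold_up: fold axis h@4; visible region now rows[0,4) x cols[2,4) = 4x2
Op 3 cut(0, 0): punch at orig (0,2); cuts so far [(0, 2)]; region rows[0,4) x cols[2,4) = 4x2
Op 4 cut(1, 1): punch at orig (1,3); cuts so far [(0, 2), (1, 3)]; region rows[0,4) x cols[2,4) = 4x2
Op 5 cut(1, 0): punch at orig (1,2); cuts so far [(0, 2), (1, 2), (1, 3)]; region rows[0,4) x cols[2,4) = 4x2
Unfold 1 (reflect across h@4): 6 holes -> [(0, 2), (1, 2), (1, 3), (6, 2), (6, 3), (7, 2)]
Unfold 2 (reflect across v@2): 12 holes -> [(0, 1), (0, 2), (1, 0), (1, 1), (1, 2), (1, 3), (6, 0), (6, 1), (6, 2), (6, 3), (7, 1), (7, 2)]
Holes: [(0, 1), (0, 2), (1, 0), (1, 1), (1, 2), (1, 3), (6, 0), (6, 1), (6, 2), (6, 3), (7, 1), (7, 2)]

Answer: no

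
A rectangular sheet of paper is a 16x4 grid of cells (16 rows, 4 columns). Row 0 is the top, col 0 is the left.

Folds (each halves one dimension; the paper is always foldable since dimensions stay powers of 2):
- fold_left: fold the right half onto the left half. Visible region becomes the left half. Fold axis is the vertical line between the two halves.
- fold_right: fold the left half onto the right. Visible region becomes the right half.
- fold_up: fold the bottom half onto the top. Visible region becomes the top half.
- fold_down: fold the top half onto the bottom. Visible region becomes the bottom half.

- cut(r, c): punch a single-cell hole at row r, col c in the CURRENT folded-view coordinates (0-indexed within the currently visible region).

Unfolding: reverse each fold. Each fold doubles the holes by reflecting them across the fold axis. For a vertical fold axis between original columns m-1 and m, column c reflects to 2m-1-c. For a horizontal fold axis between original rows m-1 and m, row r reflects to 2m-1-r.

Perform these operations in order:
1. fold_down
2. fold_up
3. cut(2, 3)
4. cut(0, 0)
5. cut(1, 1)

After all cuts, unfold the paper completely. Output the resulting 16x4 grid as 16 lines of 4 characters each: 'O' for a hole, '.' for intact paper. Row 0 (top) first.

Answer: O...
.O..
...O
....
....
...O
.O..
O...
O...
.O..
...O
....
....
...O
.O..
O...

Derivation:
Op 1 fold_down: fold axis h@8; visible region now rows[8,16) x cols[0,4) = 8x4
Op 2 fold_up: fold axis h@12; visible region now rows[8,12) x cols[0,4) = 4x4
Op 3 cut(2, 3): punch at orig (10,3); cuts so far [(10, 3)]; region rows[8,12) x cols[0,4) = 4x4
Op 4 cut(0, 0): punch at orig (8,0); cuts so far [(8, 0), (10, 3)]; region rows[8,12) x cols[0,4) = 4x4
Op 5 cut(1, 1): punch at orig (9,1); cuts so far [(8, 0), (9, 1), (10, 3)]; region rows[8,12) x cols[0,4) = 4x4
Unfold 1 (reflect across h@12): 6 holes -> [(8, 0), (9, 1), (10, 3), (13, 3), (14, 1), (15, 0)]
Unfold 2 (reflect across h@8): 12 holes -> [(0, 0), (1, 1), (2, 3), (5, 3), (6, 1), (7, 0), (8, 0), (9, 1), (10, 3), (13, 3), (14, 1), (15, 0)]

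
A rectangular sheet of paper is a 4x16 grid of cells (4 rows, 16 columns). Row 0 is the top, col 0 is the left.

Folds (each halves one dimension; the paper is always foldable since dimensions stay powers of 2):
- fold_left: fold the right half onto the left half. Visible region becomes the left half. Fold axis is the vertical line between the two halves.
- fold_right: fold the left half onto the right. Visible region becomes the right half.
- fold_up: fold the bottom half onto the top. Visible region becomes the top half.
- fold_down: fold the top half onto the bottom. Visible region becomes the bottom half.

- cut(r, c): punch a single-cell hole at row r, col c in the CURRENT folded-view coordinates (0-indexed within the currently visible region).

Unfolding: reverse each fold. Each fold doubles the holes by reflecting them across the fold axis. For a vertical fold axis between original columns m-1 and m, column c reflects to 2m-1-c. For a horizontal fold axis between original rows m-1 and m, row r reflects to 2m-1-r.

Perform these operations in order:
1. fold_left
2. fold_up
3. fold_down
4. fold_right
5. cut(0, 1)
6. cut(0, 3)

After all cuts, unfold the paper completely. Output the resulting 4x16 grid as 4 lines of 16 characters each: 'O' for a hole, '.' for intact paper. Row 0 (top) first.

Answer: O.O..O.OO.O..O.O
O.O..O.OO.O..O.O
O.O..O.OO.O..O.O
O.O..O.OO.O..O.O

Derivation:
Op 1 fold_left: fold axis v@8; visible region now rows[0,4) x cols[0,8) = 4x8
Op 2 fold_up: fold axis h@2; visible region now rows[0,2) x cols[0,8) = 2x8
Op 3 fold_down: fold axis h@1; visible region now rows[1,2) x cols[0,8) = 1x8
Op 4 fold_right: fold axis v@4; visible region now rows[1,2) x cols[4,8) = 1x4
Op 5 cut(0, 1): punch at orig (1,5); cuts so far [(1, 5)]; region rows[1,2) x cols[4,8) = 1x4
Op 6 cut(0, 3): punch at orig (1,7); cuts so far [(1, 5), (1, 7)]; region rows[1,2) x cols[4,8) = 1x4
Unfold 1 (reflect across v@4): 4 holes -> [(1, 0), (1, 2), (1, 5), (1, 7)]
Unfold 2 (reflect across h@1): 8 holes -> [(0, 0), (0, 2), (0, 5), (0, 7), (1, 0), (1, 2), (1, 5), (1, 7)]
Unfold 3 (reflect across h@2): 16 holes -> [(0, 0), (0, 2), (0, 5), (0, 7), (1, 0), (1, 2), (1, 5), (1, 7), (2, 0), (2, 2), (2, 5), (2, 7), (3, 0), (3, 2), (3, 5), (3, 7)]
Unfold 4 (reflect across v@8): 32 holes -> [(0, 0), (0, 2), (0, 5), (0, 7), (0, 8), (0, 10), (0, 13), (0, 15), (1, 0), (1, 2), (1, 5), (1, 7), (1, 8), (1, 10), (1, 13), (1, 15), (2, 0), (2, 2), (2, 5), (2, 7), (2, 8), (2, 10), (2, 13), (2, 15), (3, 0), (3, 2), (3, 5), (3, 7), (3, 8), (3, 10), (3, 13), (3, 15)]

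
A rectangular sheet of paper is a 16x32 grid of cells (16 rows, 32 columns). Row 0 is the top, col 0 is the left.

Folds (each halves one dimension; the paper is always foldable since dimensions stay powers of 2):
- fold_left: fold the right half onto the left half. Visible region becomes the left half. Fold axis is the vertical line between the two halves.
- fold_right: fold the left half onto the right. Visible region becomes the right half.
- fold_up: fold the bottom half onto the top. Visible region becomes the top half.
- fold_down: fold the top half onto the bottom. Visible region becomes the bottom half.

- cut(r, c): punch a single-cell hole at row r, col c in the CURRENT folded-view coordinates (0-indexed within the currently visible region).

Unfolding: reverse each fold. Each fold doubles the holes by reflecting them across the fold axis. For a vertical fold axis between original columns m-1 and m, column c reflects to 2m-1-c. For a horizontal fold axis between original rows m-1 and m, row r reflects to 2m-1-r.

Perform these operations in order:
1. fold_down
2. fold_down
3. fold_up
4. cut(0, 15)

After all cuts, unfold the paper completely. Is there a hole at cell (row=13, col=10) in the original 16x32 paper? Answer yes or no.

Op 1 fold_down: fold axis h@8; visible region now rows[8,16) x cols[0,32) = 8x32
Op 2 fold_down: fold axis h@12; visible region now rows[12,16) x cols[0,32) = 4x32
Op 3 fold_up: fold axis h@14; visible region now rows[12,14) x cols[0,32) = 2x32
Op 4 cut(0, 15): punch at orig (12,15); cuts so far [(12, 15)]; region rows[12,14) x cols[0,32) = 2x32
Unfold 1 (reflect across h@14): 2 holes -> [(12, 15), (15, 15)]
Unfold 2 (reflect across h@12): 4 holes -> [(8, 15), (11, 15), (12, 15), (15, 15)]
Unfold 3 (reflect across h@8): 8 holes -> [(0, 15), (3, 15), (4, 15), (7, 15), (8, 15), (11, 15), (12, 15), (15, 15)]
Holes: [(0, 15), (3, 15), (4, 15), (7, 15), (8, 15), (11, 15), (12, 15), (15, 15)]

Answer: no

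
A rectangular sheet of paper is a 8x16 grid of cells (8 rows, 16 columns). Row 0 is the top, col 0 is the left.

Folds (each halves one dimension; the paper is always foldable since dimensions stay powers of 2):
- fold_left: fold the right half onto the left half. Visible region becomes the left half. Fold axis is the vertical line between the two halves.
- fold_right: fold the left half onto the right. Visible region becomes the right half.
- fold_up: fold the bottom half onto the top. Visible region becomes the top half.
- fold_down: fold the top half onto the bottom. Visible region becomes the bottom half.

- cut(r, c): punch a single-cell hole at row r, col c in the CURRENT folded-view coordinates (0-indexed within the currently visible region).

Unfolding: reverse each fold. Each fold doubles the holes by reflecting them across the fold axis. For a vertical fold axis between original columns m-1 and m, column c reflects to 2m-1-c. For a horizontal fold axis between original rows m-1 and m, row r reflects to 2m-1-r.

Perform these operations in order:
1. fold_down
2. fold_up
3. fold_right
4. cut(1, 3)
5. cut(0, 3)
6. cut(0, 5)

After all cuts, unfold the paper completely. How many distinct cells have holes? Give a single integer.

Op 1 fold_down: fold axis h@4; visible region now rows[4,8) x cols[0,16) = 4x16
Op 2 fold_up: fold axis h@6; visible region now rows[4,6) x cols[0,16) = 2x16
Op 3 fold_right: fold axis v@8; visible region now rows[4,6) x cols[8,16) = 2x8
Op 4 cut(1, 3): punch at orig (5,11); cuts so far [(5, 11)]; region rows[4,6) x cols[8,16) = 2x8
Op 5 cut(0, 3): punch at orig (4,11); cuts so far [(4, 11), (5, 11)]; region rows[4,6) x cols[8,16) = 2x8
Op 6 cut(0, 5): punch at orig (4,13); cuts so far [(4, 11), (4, 13), (5, 11)]; region rows[4,6) x cols[8,16) = 2x8
Unfold 1 (reflect across v@8): 6 holes -> [(4, 2), (4, 4), (4, 11), (4, 13), (5, 4), (5, 11)]
Unfold 2 (reflect across h@6): 12 holes -> [(4, 2), (4, 4), (4, 11), (4, 13), (5, 4), (5, 11), (6, 4), (6, 11), (7, 2), (7, 4), (7, 11), (7, 13)]
Unfold 3 (reflect across h@4): 24 holes -> [(0, 2), (0, 4), (0, 11), (0, 13), (1, 4), (1, 11), (2, 4), (2, 11), (3, 2), (3, 4), (3, 11), (3, 13), (4, 2), (4, 4), (4, 11), (4, 13), (5, 4), (5, 11), (6, 4), (6, 11), (7, 2), (7, 4), (7, 11), (7, 13)]

Answer: 24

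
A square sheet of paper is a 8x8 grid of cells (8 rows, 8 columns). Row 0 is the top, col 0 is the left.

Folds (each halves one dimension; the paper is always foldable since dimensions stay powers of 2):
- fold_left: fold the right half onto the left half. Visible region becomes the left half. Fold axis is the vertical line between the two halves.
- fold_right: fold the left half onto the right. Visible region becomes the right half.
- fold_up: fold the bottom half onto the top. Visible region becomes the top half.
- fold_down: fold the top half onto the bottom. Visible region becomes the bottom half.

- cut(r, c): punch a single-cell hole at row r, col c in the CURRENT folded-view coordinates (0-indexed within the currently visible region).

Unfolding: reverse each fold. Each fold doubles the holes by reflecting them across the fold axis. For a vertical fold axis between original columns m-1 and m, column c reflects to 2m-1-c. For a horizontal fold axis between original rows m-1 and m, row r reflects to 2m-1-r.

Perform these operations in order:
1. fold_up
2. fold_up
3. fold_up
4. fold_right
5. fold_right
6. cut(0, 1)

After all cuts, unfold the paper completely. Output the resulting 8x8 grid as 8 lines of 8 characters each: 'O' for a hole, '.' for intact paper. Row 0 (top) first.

Answer: O..OO..O
O..OO..O
O..OO..O
O..OO..O
O..OO..O
O..OO..O
O..OO..O
O..OO..O

Derivation:
Op 1 fold_up: fold axis h@4; visible region now rows[0,4) x cols[0,8) = 4x8
Op 2 fold_up: fold axis h@2; visible region now rows[0,2) x cols[0,8) = 2x8
Op 3 fold_up: fold axis h@1; visible region now rows[0,1) x cols[0,8) = 1x8
Op 4 fold_right: fold axis v@4; visible region now rows[0,1) x cols[4,8) = 1x4
Op 5 fold_right: fold axis v@6; visible region now rows[0,1) x cols[6,8) = 1x2
Op 6 cut(0, 1): punch at orig (0,7); cuts so far [(0, 7)]; region rows[0,1) x cols[6,8) = 1x2
Unfold 1 (reflect across v@6): 2 holes -> [(0, 4), (0, 7)]
Unfold 2 (reflect across v@4): 4 holes -> [(0, 0), (0, 3), (0, 4), (0, 7)]
Unfold 3 (reflect across h@1): 8 holes -> [(0, 0), (0, 3), (0, 4), (0, 7), (1, 0), (1, 3), (1, 4), (1, 7)]
Unfold 4 (reflect across h@2): 16 holes -> [(0, 0), (0, 3), (0, 4), (0, 7), (1, 0), (1, 3), (1, 4), (1, 7), (2, 0), (2, 3), (2, 4), (2, 7), (3, 0), (3, 3), (3, 4), (3, 7)]
Unfold 5 (reflect across h@4): 32 holes -> [(0, 0), (0, 3), (0, 4), (0, 7), (1, 0), (1, 3), (1, 4), (1, 7), (2, 0), (2, 3), (2, 4), (2, 7), (3, 0), (3, 3), (3, 4), (3, 7), (4, 0), (4, 3), (4, 4), (4, 7), (5, 0), (5, 3), (5, 4), (5, 7), (6, 0), (6, 3), (6, 4), (6, 7), (7, 0), (7, 3), (7, 4), (7, 7)]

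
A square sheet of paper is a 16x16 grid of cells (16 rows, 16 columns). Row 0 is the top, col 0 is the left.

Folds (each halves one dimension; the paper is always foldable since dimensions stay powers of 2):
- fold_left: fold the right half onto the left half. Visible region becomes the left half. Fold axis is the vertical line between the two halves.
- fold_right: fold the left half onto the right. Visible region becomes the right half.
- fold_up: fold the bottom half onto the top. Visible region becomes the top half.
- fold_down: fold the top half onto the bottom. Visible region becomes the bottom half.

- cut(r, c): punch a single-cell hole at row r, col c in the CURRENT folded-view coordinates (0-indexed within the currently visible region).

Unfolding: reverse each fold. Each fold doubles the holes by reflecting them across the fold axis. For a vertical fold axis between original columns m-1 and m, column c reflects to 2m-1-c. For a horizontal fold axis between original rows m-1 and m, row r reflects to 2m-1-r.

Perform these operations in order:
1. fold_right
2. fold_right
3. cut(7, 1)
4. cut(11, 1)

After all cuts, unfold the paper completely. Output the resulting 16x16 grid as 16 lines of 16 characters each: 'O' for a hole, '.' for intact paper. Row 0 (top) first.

Op 1 fold_right: fold axis v@8; visible region now rows[0,16) x cols[8,16) = 16x8
Op 2 fold_right: fold axis v@12; visible region now rows[0,16) x cols[12,16) = 16x4
Op 3 cut(7, 1): punch at orig (7,13); cuts so far [(7, 13)]; region rows[0,16) x cols[12,16) = 16x4
Op 4 cut(11, 1): punch at orig (11,13); cuts so far [(7, 13), (11, 13)]; region rows[0,16) x cols[12,16) = 16x4
Unfold 1 (reflect across v@12): 4 holes -> [(7, 10), (7, 13), (11, 10), (11, 13)]
Unfold 2 (reflect across v@8): 8 holes -> [(7, 2), (7, 5), (7, 10), (7, 13), (11, 2), (11, 5), (11, 10), (11, 13)]

Answer: ................
................
................
................
................
................
................
..O..O....O..O..
................
................
................
..O..O....O..O..
................
................
................
................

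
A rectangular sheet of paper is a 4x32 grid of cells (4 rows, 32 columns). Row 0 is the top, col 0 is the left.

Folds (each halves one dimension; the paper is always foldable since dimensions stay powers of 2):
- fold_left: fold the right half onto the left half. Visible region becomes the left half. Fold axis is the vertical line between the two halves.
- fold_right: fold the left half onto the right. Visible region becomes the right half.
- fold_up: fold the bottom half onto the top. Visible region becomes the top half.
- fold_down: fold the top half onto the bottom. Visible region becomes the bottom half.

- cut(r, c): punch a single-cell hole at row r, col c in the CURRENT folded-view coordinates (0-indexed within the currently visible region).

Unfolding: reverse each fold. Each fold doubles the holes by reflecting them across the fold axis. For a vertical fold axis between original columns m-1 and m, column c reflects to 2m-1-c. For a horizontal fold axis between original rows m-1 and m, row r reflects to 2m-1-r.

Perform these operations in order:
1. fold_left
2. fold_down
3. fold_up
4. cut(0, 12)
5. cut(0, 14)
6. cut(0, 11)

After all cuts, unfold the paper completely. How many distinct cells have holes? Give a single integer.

Op 1 fold_left: fold axis v@16; visible region now rows[0,4) x cols[0,16) = 4x16
Op 2 fold_down: fold axis h@2; visible region now rows[2,4) x cols[0,16) = 2x16
Op 3 fold_up: fold axis h@3; visible region now rows[2,3) x cols[0,16) = 1x16
Op 4 cut(0, 12): punch at orig (2,12); cuts so far [(2, 12)]; region rows[2,3) x cols[0,16) = 1x16
Op 5 cut(0, 14): punch at orig (2,14); cuts so far [(2, 12), (2, 14)]; region rows[2,3) x cols[0,16) = 1x16
Op 6 cut(0, 11): punch at orig (2,11); cuts so far [(2, 11), (2, 12), (2, 14)]; region rows[2,3) x cols[0,16) = 1x16
Unfold 1 (reflect across h@3): 6 holes -> [(2, 11), (2, 12), (2, 14), (3, 11), (3, 12), (3, 14)]
Unfold 2 (reflect across h@2): 12 holes -> [(0, 11), (0, 12), (0, 14), (1, 11), (1, 12), (1, 14), (2, 11), (2, 12), (2, 14), (3, 11), (3, 12), (3, 14)]
Unfold 3 (reflect across v@16): 24 holes -> [(0, 11), (0, 12), (0, 14), (0, 17), (0, 19), (0, 20), (1, 11), (1, 12), (1, 14), (1, 17), (1, 19), (1, 20), (2, 11), (2, 12), (2, 14), (2, 17), (2, 19), (2, 20), (3, 11), (3, 12), (3, 14), (3, 17), (3, 19), (3, 20)]

Answer: 24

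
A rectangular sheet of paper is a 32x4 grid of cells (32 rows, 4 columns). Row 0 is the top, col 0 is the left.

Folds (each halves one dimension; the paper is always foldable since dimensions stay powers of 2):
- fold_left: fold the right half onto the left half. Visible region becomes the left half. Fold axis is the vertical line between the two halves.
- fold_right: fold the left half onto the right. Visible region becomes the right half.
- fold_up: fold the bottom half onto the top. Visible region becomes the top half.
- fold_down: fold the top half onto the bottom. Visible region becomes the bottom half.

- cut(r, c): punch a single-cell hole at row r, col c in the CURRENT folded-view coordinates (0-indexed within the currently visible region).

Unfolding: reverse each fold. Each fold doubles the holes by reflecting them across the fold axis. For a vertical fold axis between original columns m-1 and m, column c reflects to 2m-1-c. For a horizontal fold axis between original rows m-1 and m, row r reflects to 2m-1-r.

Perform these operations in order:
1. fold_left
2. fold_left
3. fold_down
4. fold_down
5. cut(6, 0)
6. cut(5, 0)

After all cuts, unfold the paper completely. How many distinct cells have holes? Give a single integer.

Op 1 fold_left: fold axis v@2; visible region now rows[0,32) x cols[0,2) = 32x2
Op 2 fold_left: fold axis v@1; visible region now rows[0,32) x cols[0,1) = 32x1
Op 3 fold_down: fold axis h@16; visible region now rows[16,32) x cols[0,1) = 16x1
Op 4 fold_down: fold axis h@24; visible region now rows[24,32) x cols[0,1) = 8x1
Op 5 cut(6, 0): punch at orig (30,0); cuts so far [(30, 0)]; region rows[24,32) x cols[0,1) = 8x1
Op 6 cut(5, 0): punch at orig (29,0); cuts so far [(29, 0), (30, 0)]; region rows[24,32) x cols[0,1) = 8x1
Unfold 1 (reflect across h@24): 4 holes -> [(17, 0), (18, 0), (29, 0), (30, 0)]
Unfold 2 (reflect across h@16): 8 holes -> [(1, 0), (2, 0), (13, 0), (14, 0), (17, 0), (18, 0), (29, 0), (30, 0)]
Unfold 3 (reflect across v@1): 16 holes -> [(1, 0), (1, 1), (2, 0), (2, 1), (13, 0), (13, 1), (14, 0), (14, 1), (17, 0), (17, 1), (18, 0), (18, 1), (29, 0), (29, 1), (30, 0), (30, 1)]
Unfold 4 (reflect across v@2): 32 holes -> [(1, 0), (1, 1), (1, 2), (1, 3), (2, 0), (2, 1), (2, 2), (2, 3), (13, 0), (13, 1), (13, 2), (13, 3), (14, 0), (14, 1), (14, 2), (14, 3), (17, 0), (17, 1), (17, 2), (17, 3), (18, 0), (18, 1), (18, 2), (18, 3), (29, 0), (29, 1), (29, 2), (29, 3), (30, 0), (30, 1), (30, 2), (30, 3)]

Answer: 32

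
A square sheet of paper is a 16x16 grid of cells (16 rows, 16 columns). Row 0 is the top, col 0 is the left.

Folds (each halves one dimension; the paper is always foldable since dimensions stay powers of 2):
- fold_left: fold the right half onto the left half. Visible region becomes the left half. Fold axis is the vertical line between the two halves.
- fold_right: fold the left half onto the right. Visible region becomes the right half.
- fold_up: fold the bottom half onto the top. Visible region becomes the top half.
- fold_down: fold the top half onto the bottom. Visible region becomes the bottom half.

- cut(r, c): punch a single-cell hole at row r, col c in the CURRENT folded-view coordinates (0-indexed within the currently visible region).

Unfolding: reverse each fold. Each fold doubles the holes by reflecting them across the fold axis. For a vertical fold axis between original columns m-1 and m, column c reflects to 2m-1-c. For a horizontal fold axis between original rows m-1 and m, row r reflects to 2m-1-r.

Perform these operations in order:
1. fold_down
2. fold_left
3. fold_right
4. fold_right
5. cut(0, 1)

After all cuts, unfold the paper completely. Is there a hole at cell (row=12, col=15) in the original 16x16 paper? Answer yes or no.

Op 1 fold_down: fold axis h@8; visible region now rows[8,16) x cols[0,16) = 8x16
Op 2 fold_left: fold axis v@8; visible region now rows[8,16) x cols[0,8) = 8x8
Op 3 fold_right: fold axis v@4; visible region now rows[8,16) x cols[4,8) = 8x4
Op 4 fold_right: fold axis v@6; visible region now rows[8,16) x cols[6,8) = 8x2
Op 5 cut(0, 1): punch at orig (8,7); cuts so far [(8, 7)]; region rows[8,16) x cols[6,8) = 8x2
Unfold 1 (reflect across v@6): 2 holes -> [(8, 4), (8, 7)]
Unfold 2 (reflect across v@4): 4 holes -> [(8, 0), (8, 3), (8, 4), (8, 7)]
Unfold 3 (reflect across v@8): 8 holes -> [(8, 0), (8, 3), (8, 4), (8, 7), (8, 8), (8, 11), (8, 12), (8, 15)]
Unfold 4 (reflect across h@8): 16 holes -> [(7, 0), (7, 3), (7, 4), (7, 7), (7, 8), (7, 11), (7, 12), (7, 15), (8, 0), (8, 3), (8, 4), (8, 7), (8, 8), (8, 11), (8, 12), (8, 15)]
Holes: [(7, 0), (7, 3), (7, 4), (7, 7), (7, 8), (7, 11), (7, 12), (7, 15), (8, 0), (8, 3), (8, 4), (8, 7), (8, 8), (8, 11), (8, 12), (8, 15)]

Answer: no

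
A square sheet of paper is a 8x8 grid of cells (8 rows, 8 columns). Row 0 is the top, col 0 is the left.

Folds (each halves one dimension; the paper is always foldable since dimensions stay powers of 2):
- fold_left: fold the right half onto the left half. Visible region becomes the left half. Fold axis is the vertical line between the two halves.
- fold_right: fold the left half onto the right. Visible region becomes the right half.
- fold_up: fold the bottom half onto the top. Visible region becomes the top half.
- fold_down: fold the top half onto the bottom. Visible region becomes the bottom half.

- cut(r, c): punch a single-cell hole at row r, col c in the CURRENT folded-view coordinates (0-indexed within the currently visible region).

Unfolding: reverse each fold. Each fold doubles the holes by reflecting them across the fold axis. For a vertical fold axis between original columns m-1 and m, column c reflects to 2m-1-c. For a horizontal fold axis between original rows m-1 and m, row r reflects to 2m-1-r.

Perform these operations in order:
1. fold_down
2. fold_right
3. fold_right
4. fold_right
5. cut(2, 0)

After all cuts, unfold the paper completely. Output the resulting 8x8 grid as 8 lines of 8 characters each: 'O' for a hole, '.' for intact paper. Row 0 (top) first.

Answer: ........
OOOOOOOO
........
........
........
........
OOOOOOOO
........

Derivation:
Op 1 fold_down: fold axis h@4; visible region now rows[4,8) x cols[0,8) = 4x8
Op 2 fold_right: fold axis v@4; visible region now rows[4,8) x cols[4,8) = 4x4
Op 3 fold_right: fold axis v@6; visible region now rows[4,8) x cols[6,8) = 4x2
Op 4 fold_right: fold axis v@7; visible region now rows[4,8) x cols[7,8) = 4x1
Op 5 cut(2, 0): punch at orig (6,7); cuts so far [(6, 7)]; region rows[4,8) x cols[7,8) = 4x1
Unfold 1 (reflect across v@7): 2 holes -> [(6, 6), (6, 7)]
Unfold 2 (reflect across v@6): 4 holes -> [(6, 4), (6, 5), (6, 6), (6, 7)]
Unfold 3 (reflect across v@4): 8 holes -> [(6, 0), (6, 1), (6, 2), (6, 3), (6, 4), (6, 5), (6, 6), (6, 7)]
Unfold 4 (reflect across h@4): 16 holes -> [(1, 0), (1, 1), (1, 2), (1, 3), (1, 4), (1, 5), (1, 6), (1, 7), (6, 0), (6, 1), (6, 2), (6, 3), (6, 4), (6, 5), (6, 6), (6, 7)]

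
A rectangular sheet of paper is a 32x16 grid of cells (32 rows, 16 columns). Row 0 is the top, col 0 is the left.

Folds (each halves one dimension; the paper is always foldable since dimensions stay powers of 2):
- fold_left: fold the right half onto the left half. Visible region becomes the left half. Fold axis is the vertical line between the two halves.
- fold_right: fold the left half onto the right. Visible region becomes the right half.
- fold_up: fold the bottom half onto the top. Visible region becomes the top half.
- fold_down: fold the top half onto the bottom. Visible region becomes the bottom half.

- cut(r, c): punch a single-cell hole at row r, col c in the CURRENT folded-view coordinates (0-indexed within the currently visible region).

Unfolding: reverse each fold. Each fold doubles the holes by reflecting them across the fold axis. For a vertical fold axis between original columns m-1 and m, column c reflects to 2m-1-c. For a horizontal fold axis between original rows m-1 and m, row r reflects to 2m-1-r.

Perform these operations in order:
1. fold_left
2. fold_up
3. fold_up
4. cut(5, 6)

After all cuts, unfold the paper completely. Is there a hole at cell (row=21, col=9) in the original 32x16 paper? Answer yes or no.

Op 1 fold_left: fold axis v@8; visible region now rows[0,32) x cols[0,8) = 32x8
Op 2 fold_up: fold axis h@16; visible region now rows[0,16) x cols[0,8) = 16x8
Op 3 fold_up: fold axis h@8; visible region now rows[0,8) x cols[0,8) = 8x8
Op 4 cut(5, 6): punch at orig (5,6); cuts so far [(5, 6)]; region rows[0,8) x cols[0,8) = 8x8
Unfold 1 (reflect across h@8): 2 holes -> [(5, 6), (10, 6)]
Unfold 2 (reflect across h@16): 4 holes -> [(5, 6), (10, 6), (21, 6), (26, 6)]
Unfold 3 (reflect across v@8): 8 holes -> [(5, 6), (5, 9), (10, 6), (10, 9), (21, 6), (21, 9), (26, 6), (26, 9)]
Holes: [(5, 6), (5, 9), (10, 6), (10, 9), (21, 6), (21, 9), (26, 6), (26, 9)]

Answer: yes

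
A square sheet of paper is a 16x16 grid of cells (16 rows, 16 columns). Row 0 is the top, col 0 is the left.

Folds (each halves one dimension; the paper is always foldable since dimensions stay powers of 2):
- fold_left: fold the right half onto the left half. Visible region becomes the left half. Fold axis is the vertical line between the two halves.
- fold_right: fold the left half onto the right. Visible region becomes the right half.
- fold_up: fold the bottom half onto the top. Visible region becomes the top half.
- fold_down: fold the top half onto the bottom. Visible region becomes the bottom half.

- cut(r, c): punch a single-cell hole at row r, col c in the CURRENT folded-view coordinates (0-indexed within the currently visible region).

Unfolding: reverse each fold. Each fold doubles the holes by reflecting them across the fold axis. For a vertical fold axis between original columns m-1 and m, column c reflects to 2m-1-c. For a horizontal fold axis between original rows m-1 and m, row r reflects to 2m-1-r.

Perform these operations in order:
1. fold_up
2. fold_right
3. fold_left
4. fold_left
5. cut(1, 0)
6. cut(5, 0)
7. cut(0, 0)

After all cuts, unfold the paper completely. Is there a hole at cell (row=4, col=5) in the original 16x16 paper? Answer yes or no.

Op 1 fold_up: fold axis h@8; visible region now rows[0,8) x cols[0,16) = 8x16
Op 2 fold_right: fold axis v@8; visible region now rows[0,8) x cols[8,16) = 8x8
Op 3 fold_left: fold axis v@12; visible region now rows[0,8) x cols[8,12) = 8x4
Op 4 fold_left: fold axis v@10; visible region now rows[0,8) x cols[8,10) = 8x2
Op 5 cut(1, 0): punch at orig (1,8); cuts so far [(1, 8)]; region rows[0,8) x cols[8,10) = 8x2
Op 6 cut(5, 0): punch at orig (5,8); cuts so far [(1, 8), (5, 8)]; region rows[0,8) x cols[8,10) = 8x2
Op 7 cut(0, 0): punch at orig (0,8); cuts so far [(0, 8), (1, 8), (5, 8)]; region rows[0,8) x cols[8,10) = 8x2
Unfold 1 (reflect across v@10): 6 holes -> [(0, 8), (0, 11), (1, 8), (1, 11), (5, 8), (5, 11)]
Unfold 2 (reflect across v@12): 12 holes -> [(0, 8), (0, 11), (0, 12), (0, 15), (1, 8), (1, 11), (1, 12), (1, 15), (5, 8), (5, 11), (5, 12), (5, 15)]
Unfold 3 (reflect across v@8): 24 holes -> [(0, 0), (0, 3), (0, 4), (0, 7), (0, 8), (0, 11), (0, 12), (0, 15), (1, 0), (1, 3), (1, 4), (1, 7), (1, 8), (1, 11), (1, 12), (1, 15), (5, 0), (5, 3), (5, 4), (5, 7), (5, 8), (5, 11), (5, 12), (5, 15)]
Unfold 4 (reflect across h@8): 48 holes -> [(0, 0), (0, 3), (0, 4), (0, 7), (0, 8), (0, 11), (0, 12), (0, 15), (1, 0), (1, 3), (1, 4), (1, 7), (1, 8), (1, 11), (1, 12), (1, 15), (5, 0), (5, 3), (5, 4), (5, 7), (5, 8), (5, 11), (5, 12), (5, 15), (10, 0), (10, 3), (10, 4), (10, 7), (10, 8), (10, 11), (10, 12), (10, 15), (14, 0), (14, 3), (14, 4), (14, 7), (14, 8), (14, 11), (14, 12), (14, 15), (15, 0), (15, 3), (15, 4), (15, 7), (15, 8), (15, 11), (15, 12), (15, 15)]
Holes: [(0, 0), (0, 3), (0, 4), (0, 7), (0, 8), (0, 11), (0, 12), (0, 15), (1, 0), (1, 3), (1, 4), (1, 7), (1, 8), (1, 11), (1, 12), (1, 15), (5, 0), (5, 3), (5, 4), (5, 7), (5, 8), (5, 11), (5, 12), (5, 15), (10, 0), (10, 3), (10, 4), (10, 7), (10, 8), (10, 11), (10, 12), (10, 15), (14, 0), (14, 3), (14, 4), (14, 7), (14, 8), (14, 11), (14, 12), (14, 15), (15, 0), (15, 3), (15, 4), (15, 7), (15, 8), (15, 11), (15, 12), (15, 15)]

Answer: no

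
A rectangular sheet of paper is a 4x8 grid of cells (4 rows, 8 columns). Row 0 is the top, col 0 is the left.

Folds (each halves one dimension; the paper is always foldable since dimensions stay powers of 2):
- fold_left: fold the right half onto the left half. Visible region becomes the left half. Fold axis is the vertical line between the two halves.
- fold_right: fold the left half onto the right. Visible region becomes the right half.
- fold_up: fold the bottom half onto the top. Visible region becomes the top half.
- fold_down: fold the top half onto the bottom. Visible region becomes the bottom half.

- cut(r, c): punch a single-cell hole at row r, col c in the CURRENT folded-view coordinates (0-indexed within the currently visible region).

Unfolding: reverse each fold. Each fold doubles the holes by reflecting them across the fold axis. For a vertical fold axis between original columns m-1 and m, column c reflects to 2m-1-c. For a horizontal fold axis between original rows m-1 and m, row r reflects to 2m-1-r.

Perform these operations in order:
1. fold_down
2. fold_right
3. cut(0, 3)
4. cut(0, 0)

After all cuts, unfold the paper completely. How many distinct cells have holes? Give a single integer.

Op 1 fold_down: fold axis h@2; visible region now rows[2,4) x cols[0,8) = 2x8
Op 2 fold_right: fold axis v@4; visible region now rows[2,4) x cols[4,8) = 2x4
Op 3 cut(0, 3): punch at orig (2,7); cuts so far [(2, 7)]; region rows[2,4) x cols[4,8) = 2x4
Op 4 cut(0, 0): punch at orig (2,4); cuts so far [(2, 4), (2, 7)]; region rows[2,4) x cols[4,8) = 2x4
Unfold 1 (reflect across v@4): 4 holes -> [(2, 0), (2, 3), (2, 4), (2, 7)]
Unfold 2 (reflect across h@2): 8 holes -> [(1, 0), (1, 3), (1, 4), (1, 7), (2, 0), (2, 3), (2, 4), (2, 7)]

Answer: 8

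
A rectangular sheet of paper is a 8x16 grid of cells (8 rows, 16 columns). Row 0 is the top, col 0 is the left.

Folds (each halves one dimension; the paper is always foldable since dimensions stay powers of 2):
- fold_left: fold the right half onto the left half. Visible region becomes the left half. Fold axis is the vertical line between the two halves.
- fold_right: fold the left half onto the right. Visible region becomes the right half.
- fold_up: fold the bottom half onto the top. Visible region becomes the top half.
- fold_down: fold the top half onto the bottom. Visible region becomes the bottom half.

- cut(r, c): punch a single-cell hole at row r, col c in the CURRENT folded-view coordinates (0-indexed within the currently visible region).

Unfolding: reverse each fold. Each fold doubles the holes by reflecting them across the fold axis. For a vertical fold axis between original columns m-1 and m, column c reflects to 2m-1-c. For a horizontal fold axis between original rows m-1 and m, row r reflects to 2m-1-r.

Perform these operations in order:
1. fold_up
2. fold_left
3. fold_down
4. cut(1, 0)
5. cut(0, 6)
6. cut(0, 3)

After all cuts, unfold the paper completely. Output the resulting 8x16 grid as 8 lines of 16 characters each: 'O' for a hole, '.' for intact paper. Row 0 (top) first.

Op 1 fold_up: fold axis h@4; visible region now rows[0,4) x cols[0,16) = 4x16
Op 2 fold_left: fold axis v@8; visible region now rows[0,4) x cols[0,8) = 4x8
Op 3 fold_down: fold axis h@2; visible region now rows[2,4) x cols[0,8) = 2x8
Op 4 cut(1, 0): punch at orig (3,0); cuts so far [(3, 0)]; region rows[2,4) x cols[0,8) = 2x8
Op 5 cut(0, 6): punch at orig (2,6); cuts so far [(2, 6), (3, 0)]; region rows[2,4) x cols[0,8) = 2x8
Op 6 cut(0, 3): punch at orig (2,3); cuts so far [(2, 3), (2, 6), (3, 0)]; region rows[2,4) x cols[0,8) = 2x8
Unfold 1 (reflect across h@2): 6 holes -> [(0, 0), (1, 3), (1, 6), (2, 3), (2, 6), (3, 0)]
Unfold 2 (reflect across v@8): 12 holes -> [(0, 0), (0, 15), (1, 3), (1, 6), (1, 9), (1, 12), (2, 3), (2, 6), (2, 9), (2, 12), (3, 0), (3, 15)]
Unfold 3 (reflect across h@4): 24 holes -> [(0, 0), (0, 15), (1, 3), (1, 6), (1, 9), (1, 12), (2, 3), (2, 6), (2, 9), (2, 12), (3, 0), (3, 15), (4, 0), (4, 15), (5, 3), (5, 6), (5, 9), (5, 12), (6, 3), (6, 6), (6, 9), (6, 12), (7, 0), (7, 15)]

Answer: O..............O
...O..O..O..O...
...O..O..O..O...
O..............O
O..............O
...O..O..O..O...
...O..O..O..O...
O..............O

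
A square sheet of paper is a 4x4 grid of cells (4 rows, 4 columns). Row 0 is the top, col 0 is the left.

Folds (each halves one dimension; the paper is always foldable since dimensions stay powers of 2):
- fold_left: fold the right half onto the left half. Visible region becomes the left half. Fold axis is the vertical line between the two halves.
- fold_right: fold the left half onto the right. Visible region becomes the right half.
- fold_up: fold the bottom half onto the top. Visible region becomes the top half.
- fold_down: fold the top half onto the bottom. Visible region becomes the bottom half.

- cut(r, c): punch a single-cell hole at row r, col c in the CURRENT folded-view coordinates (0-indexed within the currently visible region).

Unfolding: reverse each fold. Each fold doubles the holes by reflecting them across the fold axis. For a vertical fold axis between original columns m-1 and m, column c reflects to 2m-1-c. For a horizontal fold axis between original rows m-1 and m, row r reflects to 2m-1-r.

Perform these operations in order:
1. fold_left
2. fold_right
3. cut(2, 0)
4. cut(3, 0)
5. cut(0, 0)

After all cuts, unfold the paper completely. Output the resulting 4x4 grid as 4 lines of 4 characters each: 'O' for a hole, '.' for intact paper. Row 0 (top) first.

Answer: OOOO
....
OOOO
OOOO

Derivation:
Op 1 fold_left: fold axis v@2; visible region now rows[0,4) x cols[0,2) = 4x2
Op 2 fold_right: fold axis v@1; visible region now rows[0,4) x cols[1,2) = 4x1
Op 3 cut(2, 0): punch at orig (2,1); cuts so far [(2, 1)]; region rows[0,4) x cols[1,2) = 4x1
Op 4 cut(3, 0): punch at orig (3,1); cuts so far [(2, 1), (3, 1)]; region rows[0,4) x cols[1,2) = 4x1
Op 5 cut(0, 0): punch at orig (0,1); cuts so far [(0, 1), (2, 1), (3, 1)]; region rows[0,4) x cols[1,2) = 4x1
Unfold 1 (reflect across v@1): 6 holes -> [(0, 0), (0, 1), (2, 0), (2, 1), (3, 0), (3, 1)]
Unfold 2 (reflect across v@2): 12 holes -> [(0, 0), (0, 1), (0, 2), (0, 3), (2, 0), (2, 1), (2, 2), (2, 3), (3, 0), (3, 1), (3, 2), (3, 3)]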